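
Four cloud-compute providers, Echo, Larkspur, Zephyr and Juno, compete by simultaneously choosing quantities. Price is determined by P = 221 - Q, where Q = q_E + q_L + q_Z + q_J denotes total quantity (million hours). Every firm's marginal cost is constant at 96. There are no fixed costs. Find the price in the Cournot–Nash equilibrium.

121

A representative firm's profit is π_i = q_i(221 - Q) - 96q_i.
First-order condition (treating rivals' output as given): 125 - 2q_i - Σ_{j≠i} q_j = 0.
With identical firms every q_j equals q_i, so Σ_{j≠i} q_j = 3q_i and 125 = 5q_i, giving q_i = 25.
Total output Q = 100, so price P = 221 - 100 = 121.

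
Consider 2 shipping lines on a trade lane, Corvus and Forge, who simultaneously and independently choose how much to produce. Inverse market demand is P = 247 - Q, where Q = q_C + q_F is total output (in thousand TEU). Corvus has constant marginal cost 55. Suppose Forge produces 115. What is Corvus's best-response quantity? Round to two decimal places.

38.50

With the rival's output fixed at 115, Corvus's profit is π_C = (247 - 115 - q_C)q_C - (55q_C) = (132 - q_C)q_C - (55q_C).
∂π_C/∂q_C = 77 - 2q_C = 0, so q_C = 77/2.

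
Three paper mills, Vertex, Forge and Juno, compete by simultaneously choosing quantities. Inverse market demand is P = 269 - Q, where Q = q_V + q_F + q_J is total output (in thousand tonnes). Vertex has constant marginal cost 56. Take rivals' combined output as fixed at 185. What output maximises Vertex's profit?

14

With rivals' combined output fixed at 185, Vertex's profit is π_V = (269 - 185 - q_V)q_V - (56q_V) = (84 - q_V)q_V - (56q_V).
∂π_V/∂q_V = 28 - 2q_V = 0, so q_V = 14.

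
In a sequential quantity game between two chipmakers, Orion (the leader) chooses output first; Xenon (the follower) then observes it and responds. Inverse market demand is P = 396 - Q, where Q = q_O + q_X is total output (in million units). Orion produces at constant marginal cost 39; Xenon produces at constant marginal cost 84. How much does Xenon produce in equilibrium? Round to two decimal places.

Solve by backward induction. Given q_O, the follower Xenon maximises π_X = (396 - q_O - q_X)q_X - 84q_X.
∂π_X/∂q_X = 312 - q_O - 2q_X = 0 gives the reaction function q_X = (312 - q_O)/2.
Orion substitutes q_X(q_O) into its own profit: π_O = q_O(396 - q_O - (312 - q_O)/2) - 39q_O = (240 - (1/2)q_O)q_O - 39q_O.
Leader FOC: 201 - q_O = 0, so q_O = 201.
Then q_X = (312 - 201)/2 = 111/2.

55.50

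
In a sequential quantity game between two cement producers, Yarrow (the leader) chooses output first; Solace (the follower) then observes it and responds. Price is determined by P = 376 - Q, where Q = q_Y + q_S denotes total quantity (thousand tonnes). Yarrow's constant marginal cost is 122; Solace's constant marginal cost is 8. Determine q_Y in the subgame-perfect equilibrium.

The follower Solace best-responds to any q_Y: π_S = (376 - Q)q_S - 8q_S.
Follower FOC: 368 - q_Y - 2q_S = 0, so q_S(q_Y) = (368 - q_Y)/2.
Yarrow substitutes q_S(q_Y) into its own profit: π_Y = q_Y(376 - q_Y - (368 - q_Y)/2) - 122q_Y = (192 - (1/2)q_Y)q_Y - 122q_Y.
Leader FOC: 70 - q_Y = 0, so q_Y = 70.
Then q_S = (368 - 70)/2 = 149.

70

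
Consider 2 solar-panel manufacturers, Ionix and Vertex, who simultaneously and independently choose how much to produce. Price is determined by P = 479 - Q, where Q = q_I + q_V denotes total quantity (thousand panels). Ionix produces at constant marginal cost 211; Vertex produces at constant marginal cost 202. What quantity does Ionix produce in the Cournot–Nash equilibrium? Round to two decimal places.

86.33

Ionix's profit: π_I = (479 - Q)q_I - (211q_I). Setting ∂π_I/∂q_I = 0: 268 - 2q_I - (q_V) = 0.
Vertex's profit: π_V = (479 - Q)q_V - (202q_V). Setting ∂π_V/∂q_V = 0: 277 - 2q_V - (q_I) = 0.
So q_I = (268 - q_V)/2 and q_V = (277 - q_I)/2.
Substituting one into the other gives q_I = 259/3 and q_V = 286/3.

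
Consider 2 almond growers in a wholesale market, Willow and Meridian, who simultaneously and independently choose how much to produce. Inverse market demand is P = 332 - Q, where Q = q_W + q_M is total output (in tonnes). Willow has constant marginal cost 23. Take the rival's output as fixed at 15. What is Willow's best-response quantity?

With the rival's output fixed at 15, Willow's profit is π_W = (332 - 15 - q_W)q_W - (23q_W) = (317 - q_W)q_W - (23q_W).
∂π_W/∂q_W = 294 - 2q_W = 0, so q_W = 147.

147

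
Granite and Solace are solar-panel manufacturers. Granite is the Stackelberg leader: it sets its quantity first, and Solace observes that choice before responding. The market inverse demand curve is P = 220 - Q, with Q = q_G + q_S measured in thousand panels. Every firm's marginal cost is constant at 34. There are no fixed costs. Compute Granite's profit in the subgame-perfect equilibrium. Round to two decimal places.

Solve by backward induction. Given q_G, the follower Solace maximises π_S = (220 - q_G - q_S)q_S - 34q_S.
Follower FOC: 186 - q_G - 2q_S = 0, so q_S(q_G) = (186 - q_G)/2.
Granite substitutes q_S(q_G) into its own profit: π_G = q_G(220 - q_G - (186 - q_G)/2) - 34q_G = (127 - (1/2)q_G)q_G - 34q_G.
Leader FOC: 93 - q_G = 0, so q_G = 93.
Then q_S = (186 - 93)/2 = 93/2.
Price P = 220 - 279/2 = 161/2.
Granite's profit: (161/2 - 34)·93 = 4324.5000.

4324.50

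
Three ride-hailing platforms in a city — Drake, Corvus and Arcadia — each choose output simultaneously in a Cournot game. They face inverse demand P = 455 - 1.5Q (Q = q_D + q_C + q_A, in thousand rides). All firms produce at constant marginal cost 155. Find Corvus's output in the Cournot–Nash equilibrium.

50

Each firm earns π_i = (455 - 1.5Q)q_i - 155q_i.
First-order condition (treating rivals' output as given): 300 - 3q_i - (3/2)·Σ_{j≠i} q_j = 0.
With identical firms every q_j equals q_i, so Σ_{j≠i} q_j = 2q_i and 300 = 6q_i, giving q_i = 50.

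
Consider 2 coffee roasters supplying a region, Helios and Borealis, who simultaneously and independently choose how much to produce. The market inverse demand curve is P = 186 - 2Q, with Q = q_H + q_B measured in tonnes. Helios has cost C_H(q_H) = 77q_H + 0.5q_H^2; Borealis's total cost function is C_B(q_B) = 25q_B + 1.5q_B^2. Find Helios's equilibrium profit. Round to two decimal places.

505.93

Helios's profit: π_H = (186 - 2Q)q_H - (77q_H + (1/2)q_H²). Setting ∂π_H/∂q_H = 0: 109 - 5q_H - 2(q_B) = 0.
Borealis's profit: π_B = (186 - 2Q)q_B - (25q_B + (3/2)q_B²). Setting ∂π_B/∂q_B = 0: 161 - 7q_B - 2(q_H) = 0.
Rearranging gives the reaction functions q_H = (109 - 2q_B)/5 and q_B = (161 - 2q_H)/7.
Solving the pair: q_H = 441/31, q_B = 587/31.
Price P = 186 - 2·(1028/31) = 119.6774.
Helios's profit: 119.6774·(441/31) - 77·(441/31) - (1/2)(441/31)² = 505.9339.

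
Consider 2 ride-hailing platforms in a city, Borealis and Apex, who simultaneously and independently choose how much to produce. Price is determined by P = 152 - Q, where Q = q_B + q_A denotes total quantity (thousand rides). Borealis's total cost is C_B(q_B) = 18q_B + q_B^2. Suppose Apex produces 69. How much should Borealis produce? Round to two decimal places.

With the rival's output fixed at 69, Borealis's profit is π_B = (152 - 69 - q_B)q_B - (18q_B + q_B²) = (83 - q_B)q_B - (18q_B + q_B²).
∂π_B/∂q_B = 65 - 4q_B = 0, so q_B = 65/4.

16.25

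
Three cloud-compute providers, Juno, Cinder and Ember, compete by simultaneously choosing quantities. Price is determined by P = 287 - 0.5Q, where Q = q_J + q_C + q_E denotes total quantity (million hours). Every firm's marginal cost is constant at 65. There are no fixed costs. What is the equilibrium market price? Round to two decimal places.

Each firm earns π_i = (287 - 0.5Q)q_i - 65q_i.
First-order condition (treating rivals' output as given): 222 - q_i - (1/2)·Σ_{j≠i} q_j = 0.
By symmetry each firm produces the same amount; substituting Σ_{j≠i} q_j = 2q_i yields q_i = 222/2 = 111.
Total output Q = 333, so price P = 287 - (1/2)·333 = 241/2.

120.50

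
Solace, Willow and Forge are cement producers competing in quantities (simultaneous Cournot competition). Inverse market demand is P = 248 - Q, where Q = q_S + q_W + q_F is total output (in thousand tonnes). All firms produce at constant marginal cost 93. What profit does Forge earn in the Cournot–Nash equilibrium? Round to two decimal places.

1501.56

A representative firm's profit is π_i = q_i(248 - Q) - 93q_i.
First-order condition (treating rivals' output as given): 155 - 2q_i - Σ_{j≠i} q_j = 0.
With identical firms every q_j equals q_i, so Σ_{j≠i} q_j = 2q_i and 155 = 4q_i, giving q_i = 155/4.
Price P = 248 - 465/4 = 527/4.
Forge's profit: (527/4 - 93)·(155/4) = 1501.5625.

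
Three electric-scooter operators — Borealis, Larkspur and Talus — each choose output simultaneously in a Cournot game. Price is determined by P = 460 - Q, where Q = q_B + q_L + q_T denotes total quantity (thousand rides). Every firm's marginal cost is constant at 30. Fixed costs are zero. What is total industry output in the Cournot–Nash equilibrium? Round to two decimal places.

A representative firm's profit is π_i = q_i(460 - Q) - 30q_i.
Setting ∂π_i/∂q_i = 0 with rivals' quantities fixed: 430 - 2q_i - Σ_{j≠i} q_j = 0.
By symmetry each firm produces the same amount; substituting Σ_{j≠i} q_j = 2q_i yields q_i = 430/4 = 215/2.
Total output Q = 215/2 + 215/2 + 215/2 = 645/2.

322.50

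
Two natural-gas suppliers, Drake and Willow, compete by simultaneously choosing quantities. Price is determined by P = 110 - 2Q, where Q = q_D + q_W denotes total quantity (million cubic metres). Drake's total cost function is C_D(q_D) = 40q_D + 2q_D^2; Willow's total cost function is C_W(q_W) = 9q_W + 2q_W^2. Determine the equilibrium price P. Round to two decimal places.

Drake's profit: π_D = (110 - 2Q)q_D - (40q_D + 2q_D²). Setting ∂π_D/∂q_D = 0: 70 - 8q_D - 2(q_W) = 0.
Willow's first-order condition: 101 - 8q_W - 2(q_D) = 0.
Rearranging gives the reaction functions q_D = (70 - 2q_W)/8 and q_W = (101 - 2q_D)/8.
Solving the pair: q_D = 179/30, q_W = 167/15.
Total output Q = 171/10, so price P = 110 - 2·(171/10) = 379/5.

75.80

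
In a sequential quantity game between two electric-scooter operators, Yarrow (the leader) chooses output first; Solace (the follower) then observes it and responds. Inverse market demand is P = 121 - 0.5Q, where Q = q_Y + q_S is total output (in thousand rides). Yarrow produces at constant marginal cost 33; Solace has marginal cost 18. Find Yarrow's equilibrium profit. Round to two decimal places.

Solve by backward induction. Given q_Y, the follower Solace maximises π_S = (121 - (1/2)q_Y - (1/2)q_S)q_S - 18q_S.
Follower FOC: 103 - (1/2)q_Y - q_S = 0, so q_S(q_Y) = (103 - (1/2)q_Y).
The leader anticipates this reaction. Substituting into P = 121 - 0.5Q gives P = 139/2 - (1/4)q_Y, so π_Y = (139/2 - (1/4)q_Y)q_Y - 33q_Y.
Leader FOC: 73/2 - (1/2)q_Y = 0, so q_Y = 73.
Then q_S = (103 - (1/2)·73) = 133/2.
Price P = 121 - (1/2)·(279/2) = 205/4.
Yarrow's profit: (205/4 - 33)·73 = 1332.2500.

1332.25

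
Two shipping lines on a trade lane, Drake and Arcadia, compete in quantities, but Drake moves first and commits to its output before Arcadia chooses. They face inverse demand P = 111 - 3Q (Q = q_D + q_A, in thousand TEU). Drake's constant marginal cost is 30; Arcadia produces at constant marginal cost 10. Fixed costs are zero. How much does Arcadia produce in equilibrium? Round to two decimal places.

Solve by backward induction. Given q_D, the follower Arcadia maximises π_A = (111 - 3q_D - 3q_A)q_A - 10q_A.
∂π_A/∂q_A = 101 - 3q_D - 6q_A = 0 gives the reaction function q_A = (101 - 3q_D)/6.
The leader anticipates this reaction. Substituting into P = 111 - 3Q gives P = 121/2 - (3/2)q_D, so π_D = (121/2 - (3/2)q_D)q_D - 30q_D.
Leader FOC: 61/2 - 3q_D = 0, so q_D = 61/6.
Then q_A = (101 - 3·(61/6))/6 = 47/4.

11.75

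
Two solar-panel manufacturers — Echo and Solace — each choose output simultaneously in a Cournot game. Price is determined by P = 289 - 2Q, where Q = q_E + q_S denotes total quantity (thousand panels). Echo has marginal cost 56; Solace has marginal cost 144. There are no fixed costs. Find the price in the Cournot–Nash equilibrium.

Echo's profit: π_E = (289 - 2Q)q_E - (56q_E). Setting ∂π_E/∂q_E = 0: 233 - 4q_E - 2(q_S) = 0.
Solace's profit: π_S = (289 - 2Q)q_S - (144q_S). Setting ∂π_S/∂q_S = 0: 145 - 4q_S - 2(q_E) = 0.
Best responses: q_E = (233 - 2q_S)/4, q_S = (145 - 2q_E)/4.
Solving the pair: q_E = 107/2, q_S = 19/2.
Total output Q = 63, so price P = 289 - 2·63 = 163.

163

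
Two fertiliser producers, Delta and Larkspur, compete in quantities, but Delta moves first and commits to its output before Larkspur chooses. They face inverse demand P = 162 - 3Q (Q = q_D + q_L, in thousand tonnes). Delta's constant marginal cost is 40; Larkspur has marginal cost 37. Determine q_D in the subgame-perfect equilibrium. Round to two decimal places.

Solve by backward induction. Given q_D, the follower Larkspur maximises π_L = (162 - 3q_D - 3q_L)q_L - 37q_L.
Follower FOC: 125 - 3q_D - 6q_L = 0, so q_L(q_D) = (125 - 3q_D)/6.
Delta substitutes q_L(q_D) into its own profit: π_D = q_D(162 - 3q_D - (125 - 3q_D)/2) - 40q_D = (199/2 - (3/2)q_D)q_D - 40q_D.
Maximising: ∂π_D/∂q_D = 119/2 - 3q_D = 0, giving q_D = 119/6.
Then q_L = (125 - 3·(119/6))/6 = 131/12.

19.83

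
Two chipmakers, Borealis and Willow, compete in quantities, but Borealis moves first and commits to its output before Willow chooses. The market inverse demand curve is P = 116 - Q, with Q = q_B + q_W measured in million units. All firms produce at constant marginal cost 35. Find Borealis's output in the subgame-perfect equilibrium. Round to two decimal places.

Solve by backward induction. Given q_B, the follower Willow maximises π_W = (116 - q_B - q_W)q_W - 35q_W.
Setting the follower's marginal profit to zero, 81 - q_B - 2q_W = 0, i.e. q_W = (81 - q_B)/2.
Borealis substitutes q_W(q_B) into its own profit: π_B = q_B(116 - q_B - (81 - q_B)/2) - 35q_B = (151/2 - (1/2)q_B)q_B - 35q_B.
Leader FOC: 81/2 - q_B = 0, so q_B = 81/2.
Then q_W = (81 - 81/2)/2 = 81/4.

40.50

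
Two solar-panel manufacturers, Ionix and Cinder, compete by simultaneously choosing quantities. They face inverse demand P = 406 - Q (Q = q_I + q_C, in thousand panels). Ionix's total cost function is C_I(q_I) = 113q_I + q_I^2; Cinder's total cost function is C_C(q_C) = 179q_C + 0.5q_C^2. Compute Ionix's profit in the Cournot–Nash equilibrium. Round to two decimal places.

Ionix's profit: π_I = (406 - Q)q_I - (113q_I + q_I²). Setting ∂π_I/∂q_I = 0: 293 - 4q_I - (q_C) = 0.
Cinder's profit: π_C = (406 - Q)q_C - (179q_C + (1/2)q_C²). Setting ∂π_C/∂q_C = 0: 227 - 3q_C - (q_I) = 0.
Rearranging gives the reaction functions q_I = (293 - q_C)/4 and q_C = (227 - q_I)/3.
Solving the pair: q_I = 652/11, q_C = 615/11.
Price P = 406 - 1267/11 = 290.8182.
Ionix's profit: 290.8182·(652/11) - 113·(652/11) - (652/11)² = 7026.5124.

7026.51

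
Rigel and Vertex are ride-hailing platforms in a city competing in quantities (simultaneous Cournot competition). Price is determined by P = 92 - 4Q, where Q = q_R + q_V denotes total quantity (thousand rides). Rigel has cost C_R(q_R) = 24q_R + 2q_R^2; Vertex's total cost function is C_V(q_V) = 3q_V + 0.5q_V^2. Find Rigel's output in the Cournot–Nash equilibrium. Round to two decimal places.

Rigel's profit: π_R = (92 - 4Q)q_R - (24q_R + 2q_R²). Setting ∂π_R/∂q_R = 0: 68 - 12q_R - 4(q_V) = 0.
Vertex's first-order condition: 89 - 9q_V - 4(q_R) = 0.
So q_R = (68 - 4q_V)/12 and q_V = (89 - 4q_R)/9.
Solving the pair: q_R = 64/23, q_V = 199/23.

2.78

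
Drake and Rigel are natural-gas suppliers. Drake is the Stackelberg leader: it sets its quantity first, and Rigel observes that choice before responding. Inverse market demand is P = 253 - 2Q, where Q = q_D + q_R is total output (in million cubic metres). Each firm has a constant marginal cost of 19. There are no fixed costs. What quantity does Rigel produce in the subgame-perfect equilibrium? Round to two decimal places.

29.25

The follower Rigel best-responds to any q_D: π_R = (253 - 2Q)q_R - 19q_R.
Setting the follower's marginal profit to zero, 234 - 2q_D - 4q_R = 0, i.e. q_R = (234 - 2q_D)/4.
Drake substitutes q_R(q_D) into its own profit: π_D = q_D(253 - 2q_D - (234 - 2q_D)/2) - 19q_D = (136 - q_D)q_D - 19q_D.
Maximising: ∂π_D/∂q_D = 117 - 2q_D = 0, giving q_D = 117/2.
Then q_R = (234 - 2·(117/2))/4 = 117/4.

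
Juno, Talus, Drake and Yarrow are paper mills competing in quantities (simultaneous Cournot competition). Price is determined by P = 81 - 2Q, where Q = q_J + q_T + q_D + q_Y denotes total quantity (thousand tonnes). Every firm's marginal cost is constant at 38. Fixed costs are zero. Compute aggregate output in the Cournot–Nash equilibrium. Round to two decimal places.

17.20

Each firm earns π_i = (81 - 2Q)q_i - 38q_i.
Setting ∂π_i/∂q_i = 0 with rivals' quantities fixed: 43 - 4q_i - 2·Σ_{j≠i} q_j = 0.
By symmetry each firm produces the same amount; substituting Σ_{j≠i} q_j = 3q_i yields q_i = 43/10.
Total output Q = 43/10 + 43/10 + 43/10 + 43/10 = 86/5.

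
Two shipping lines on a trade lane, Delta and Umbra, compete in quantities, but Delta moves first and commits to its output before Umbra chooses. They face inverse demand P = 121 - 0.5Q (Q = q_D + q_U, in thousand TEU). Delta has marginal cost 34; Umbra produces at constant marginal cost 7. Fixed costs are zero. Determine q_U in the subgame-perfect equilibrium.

84

Solve by backward induction. Given q_D, the follower Umbra maximises π_U = (121 - (1/2)q_D - (1/2)q_U)q_U - 7q_U.
∂π_U/∂q_U = 114 - (1/2)q_D - q_U = 0 gives the reaction function q_U = (114 - (1/2)q_D).
The leader anticipates this reaction. Substituting into P = 121 - 0.5Q gives P = 64 - (1/4)q_D, so π_D = (64 - (1/4)q_D)q_D - 34q_D.
Maximising: ∂π_D/∂q_D = 30 - (1/2)q_D = 0, giving q_D = 60.
Then q_U = (114 - (1/2)·60) = 84.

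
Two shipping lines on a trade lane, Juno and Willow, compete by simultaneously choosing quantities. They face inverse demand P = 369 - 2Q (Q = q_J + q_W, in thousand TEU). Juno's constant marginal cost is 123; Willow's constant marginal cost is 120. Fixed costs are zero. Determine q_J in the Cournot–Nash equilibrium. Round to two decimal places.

Juno's profit: π_J = (369 - 2Q)q_J - (123q_J). Setting ∂π_J/∂q_J = 0: 246 - 4q_J - 2(q_W) = 0.
Willow's profit: π_W = (369 - 2Q)q_W - (120q_W). Setting ∂π_W/∂q_W = 0: 249 - 4q_W - 2(q_J) = 0.
Best responses: q_J = (246 - 2q_W)/4, q_W = (249 - 2q_J)/4.
Substituting one into the other gives q_J = 81/2 and q_W = 42.

40.50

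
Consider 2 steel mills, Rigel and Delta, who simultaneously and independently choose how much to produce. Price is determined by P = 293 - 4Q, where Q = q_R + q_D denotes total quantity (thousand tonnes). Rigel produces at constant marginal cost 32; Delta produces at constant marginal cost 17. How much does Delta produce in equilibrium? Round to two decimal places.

24.25

Rigel's profit: π_R = (293 - 4Q)q_R - (32q_R). Setting ∂π_R/∂q_R = 0: 261 - 8q_R - 4(q_D) = 0.
Delta's first-order condition: 276 - 8q_D - 4(q_R) = 0.
So q_R = (261 - 4q_D)/8 and q_D = (276 - 4q_R)/8.
Substituting one into the other gives q_R = 41/2 and q_D = 97/4.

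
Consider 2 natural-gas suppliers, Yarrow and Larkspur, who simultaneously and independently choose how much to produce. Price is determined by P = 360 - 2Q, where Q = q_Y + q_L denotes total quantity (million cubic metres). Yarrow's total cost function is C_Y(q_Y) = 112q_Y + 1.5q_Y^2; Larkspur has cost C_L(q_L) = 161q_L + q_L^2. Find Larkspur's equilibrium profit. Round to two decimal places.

1671.63

Yarrow's profit: π_Y = (360 - 2Q)q_Y - (112q_Y + (3/2)q_Y²). Setting ∂π_Y/∂q_Y = 0: 248 - 7q_Y - 2(q_L) = 0.
Larkspur's first-order condition: 199 - 6q_L - 2(q_Y) = 0.
So q_Y = (248 - 2q_L)/7 and q_L = (199 - 2q_Y)/6.
Substituting one into the other gives q_Y = 545/19 and q_L = 897/38.
Price P = 360 - 2·(1987/38) = 255.4211.
Larkspur's profit: 255.4211·(897/38) - 161·(897/38) - (897/38)² = 1671.6253.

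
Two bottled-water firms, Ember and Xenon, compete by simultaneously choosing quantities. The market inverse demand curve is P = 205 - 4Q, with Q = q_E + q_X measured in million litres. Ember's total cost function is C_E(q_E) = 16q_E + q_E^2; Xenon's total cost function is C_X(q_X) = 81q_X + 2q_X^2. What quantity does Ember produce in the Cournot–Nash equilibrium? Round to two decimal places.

17.04

Ember's profit: π_E = (205 - 4Q)q_E - (16q_E + q_E²). Setting ∂π_E/∂q_E = 0: 189 - 10q_E - 4(q_X) = 0.
Xenon's first-order condition: 124 - 12q_X - 4(q_E) = 0.
Rearranging gives the reaction functions q_E = (189 - 4q_X)/10 and q_X = (124 - 4q_E)/12.
Solving the pair: q_E = 443/26, q_X = 121/26.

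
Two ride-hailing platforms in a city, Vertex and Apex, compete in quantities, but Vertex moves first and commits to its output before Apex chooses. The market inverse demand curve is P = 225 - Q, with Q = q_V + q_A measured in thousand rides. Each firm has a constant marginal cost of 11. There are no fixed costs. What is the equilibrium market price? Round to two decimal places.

The follower Apex best-responds to any q_V: π_A = (225 - Q)q_A - 11q_A.
Setting the follower's marginal profit to zero, 214 - q_V - 2q_A = 0, i.e. q_A = (214 - q_V)/2.
The leader anticipates this reaction. Substituting into P = 225 - Q gives P = 118 - (1/2)q_V, so π_V = (118 - (1/2)q_V)q_V - 11q_V.
Maximising: ∂π_V/∂q_V = 107 - q_V = 0, giving q_V = 107.
Then q_A = (214 - 107)/2 = 107/2.
Total output Q = 321/2, so price P = 225 - 321/2 = 129/2.

64.50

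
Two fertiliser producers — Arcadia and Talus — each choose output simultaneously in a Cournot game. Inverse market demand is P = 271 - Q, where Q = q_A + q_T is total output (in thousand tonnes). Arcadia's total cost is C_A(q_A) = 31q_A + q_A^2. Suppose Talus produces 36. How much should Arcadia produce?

51

With the rival's output fixed at 36, Arcadia's profit is π_A = (271 - 36 - q_A)q_A - (31q_A + q_A²) = (235 - q_A)q_A - (31q_A + q_A²).
∂π_A/∂q_A = 204 - 4q_A = 0, so q_A = 51.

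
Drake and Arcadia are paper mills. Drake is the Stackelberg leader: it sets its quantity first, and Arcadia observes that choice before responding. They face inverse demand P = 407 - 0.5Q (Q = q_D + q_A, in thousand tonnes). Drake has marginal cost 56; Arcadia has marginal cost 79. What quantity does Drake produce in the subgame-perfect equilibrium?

374

The follower Arcadia best-responds to any q_D: π_A = (407 - 0.5Q)q_A - 79q_A.
Follower FOC: 328 - (1/2)q_D - q_A = 0, so q_A(q_D) = (328 - (1/2)q_D).
The leader anticipates this reaction. Substituting into P = 407 - 0.5Q gives P = 243 - (1/4)q_D, so π_D = (243 - (1/4)q_D)q_D - 56q_D.
Leader FOC: 187 - (1/2)q_D = 0, so q_D = 374.
Then q_A = (328 - (1/2)·374) = 141.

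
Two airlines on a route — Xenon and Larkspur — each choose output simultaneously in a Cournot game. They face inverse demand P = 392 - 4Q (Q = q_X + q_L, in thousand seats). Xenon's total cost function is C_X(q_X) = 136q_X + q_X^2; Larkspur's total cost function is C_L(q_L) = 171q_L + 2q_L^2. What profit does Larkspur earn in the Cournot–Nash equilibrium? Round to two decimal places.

780.29

Xenon's profit: π_X = (392 - 4Q)q_X - (136q_X + q_X²). Setting ∂π_X/∂q_X = 0: 256 - 10q_X - 4(q_L) = 0.
Larkspur's profit: π_L = (392 - 4Q)q_L - (171q_L + 2q_L²). Setting ∂π_L/∂q_L = 0: 221 - 12q_L - 4(q_X) = 0.
Rearranging gives the reaction functions q_X = (256 - 4q_L)/10 and q_L = (221 - 4q_X)/12.
Solving the pair: q_X = 547/26, q_L = 593/52.
Price P = 392 - 4·(1687/52) = 262.2308.
Larkspur's profit: 262.2308·(593/52) - 171·(593/52) - 2(593/52)² = 780.2862.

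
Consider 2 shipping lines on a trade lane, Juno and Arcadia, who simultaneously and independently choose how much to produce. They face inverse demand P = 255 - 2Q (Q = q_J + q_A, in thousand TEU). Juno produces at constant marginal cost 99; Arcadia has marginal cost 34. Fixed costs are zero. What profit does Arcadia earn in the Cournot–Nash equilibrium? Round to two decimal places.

Juno's profit: π_J = (255 - 2Q)q_J - (99q_J). Setting ∂π_J/∂q_J = 0: 156 - 4q_J - 2(q_A) = 0.
Arcadia's profit: π_A = (255 - 2Q)q_A - (34q_A). Setting ∂π_A/∂q_A = 0: 221 - 4q_A - 2(q_J) = 0.
Rearranging gives the reaction functions q_J = (156 - 2q_A)/4 and q_A = (221 - 2q_J)/4.
Substituting one into the other gives q_J = 91/6 and q_A = 143/3.
Price P = 255 - 2·(377/6) = 388/3.
Arcadia's profit: (388/3 - 34)·(143/3) = 4544.2222.

4544.22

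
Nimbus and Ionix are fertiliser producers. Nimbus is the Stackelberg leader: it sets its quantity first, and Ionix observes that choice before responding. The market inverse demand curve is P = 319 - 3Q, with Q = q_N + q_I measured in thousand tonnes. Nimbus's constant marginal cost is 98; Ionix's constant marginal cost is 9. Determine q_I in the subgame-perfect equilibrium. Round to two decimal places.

40.67

The follower Ionix best-responds to any q_N: π_I = (319 - 3Q)q_I - 9q_I.
∂π_I/∂q_I = 310 - 3q_N - 6q_I = 0 gives the reaction function q_I = (310 - 3q_N)/6.
Nimbus substitutes q_I(q_N) into its own profit: π_N = q_N(319 - 3q_N - (310 - 3q_N)/2) - 98q_N = (164 - (3/2)q_N)q_N - 98q_N.
Leader FOC: 66 - 3q_N = 0, so q_N = 22.
Then q_I = (310 - 3·22)/6 = 122/3.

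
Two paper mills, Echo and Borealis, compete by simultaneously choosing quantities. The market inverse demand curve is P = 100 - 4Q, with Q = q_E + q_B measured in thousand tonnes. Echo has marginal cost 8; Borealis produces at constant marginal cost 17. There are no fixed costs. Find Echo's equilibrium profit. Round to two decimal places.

283.36

Echo's profit: π_E = (100 - 4Q)q_E - (8q_E). Setting ∂π_E/∂q_E = 0: 92 - 8q_E - 4(q_B) = 0.
Borealis's profit: π_B = (100 - 4Q)q_B - (17q_B). Setting ∂π_B/∂q_B = 0: 83 - 8q_B - 4(q_E) = 0.
Rearranging gives the reaction functions q_E = (92 - 4q_B)/8 and q_B = (83 - 4q_E)/8.
Substituting one into the other gives q_E = 101/12 and q_B = 37/6.
Price P = 100 - 4·(175/12) = 125/3.
Echo's profit: (125/3 - 8)·(101/12) = 283.3611.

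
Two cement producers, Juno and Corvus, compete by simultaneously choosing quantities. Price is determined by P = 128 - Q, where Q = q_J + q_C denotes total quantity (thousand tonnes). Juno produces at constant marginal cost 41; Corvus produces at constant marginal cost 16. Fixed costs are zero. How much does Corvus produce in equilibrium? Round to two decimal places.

Juno's profit: π_J = (128 - Q)q_J - (41q_J). Setting ∂π_J/∂q_J = 0: 87 - 2q_J - (q_C) = 0.
Corvus's profit: π_C = (128 - Q)q_C - (16q_C). Setting ∂π_C/∂q_C = 0: 112 - 2q_C - (q_J) = 0.
Rearranging gives the reaction functions q_J = (87 - q_C)/2 and q_C = (112 - q_J)/2.
Substituting one into the other gives q_J = 62/3 and q_C = 137/3.

45.67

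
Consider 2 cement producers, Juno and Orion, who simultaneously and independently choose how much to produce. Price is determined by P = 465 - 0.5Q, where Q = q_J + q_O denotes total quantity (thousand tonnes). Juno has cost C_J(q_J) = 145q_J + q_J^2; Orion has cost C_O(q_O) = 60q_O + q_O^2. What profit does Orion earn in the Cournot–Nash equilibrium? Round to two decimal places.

21806.20

Juno's profit: π_J = (465 - 0.5Q)q_J - (145q_J + q_J²). Setting ∂π_J/∂q_J = 0: 320 - 3q_J - (1/2)(q_O) = 0.
Orion's profit: π_O = (465 - 0.5Q)q_O - (60q_O + q_O²). Setting ∂π_O/∂q_O = 0: 405 - 3q_O - (1/2)(q_J) = 0.
Rearranging gives the reaction functions q_J = (320 - (1/2)q_O)/3 and q_O = (405 - (1/2)q_J)/3.
Solving the pair: q_J = 606/7, q_O = 844/7.
Price P = 465 - (1/2)·(1450/7) = 361.4286.
Orion's profit: 361.4286·(844/7) - 60·(844/7) - (844/7)² = 21806.2041.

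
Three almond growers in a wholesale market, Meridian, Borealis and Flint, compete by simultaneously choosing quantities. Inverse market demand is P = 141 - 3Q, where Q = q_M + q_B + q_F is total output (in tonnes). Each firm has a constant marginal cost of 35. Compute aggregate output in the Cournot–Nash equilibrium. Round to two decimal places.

26.50

Each firm earns π_i = (141 - 3Q)q_i - 35q_i.
First-order condition (treating rivals' output as given): 106 - 6q_i - 3·Σ_{j≠i} q_j = 0.
By symmetry each firm produces the same amount; substituting Σ_{j≠i} q_j = 2q_i yields q_i = 106/12 = 53/6.
Total output Q = 53/6 + 53/6 + 53/6 = 53/2.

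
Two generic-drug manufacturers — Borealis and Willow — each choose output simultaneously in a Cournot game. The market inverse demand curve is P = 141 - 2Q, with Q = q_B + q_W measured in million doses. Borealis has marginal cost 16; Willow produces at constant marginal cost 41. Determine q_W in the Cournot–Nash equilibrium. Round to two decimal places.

12.50

Borealis's profit: π_B = (141 - 2Q)q_B - (16q_B). Setting ∂π_B/∂q_B = 0: 125 - 4q_B - 2(q_W) = 0.
Willow's profit: π_W = (141 - 2Q)q_W - (41q_W). Setting ∂π_W/∂q_W = 0: 100 - 4q_W - 2(q_B) = 0.
Rearranging gives the reaction functions q_B = (125 - 2q_W)/4 and q_W = (100 - 2q_B)/4.
Solving the pair: q_B = 25, q_W = 25/2.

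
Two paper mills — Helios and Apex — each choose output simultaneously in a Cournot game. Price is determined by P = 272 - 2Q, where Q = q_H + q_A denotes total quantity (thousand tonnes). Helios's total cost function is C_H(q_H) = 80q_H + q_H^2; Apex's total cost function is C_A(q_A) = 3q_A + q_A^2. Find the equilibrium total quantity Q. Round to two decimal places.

57.63

Helios's profit: π_H = (272 - 2Q)q_H - (80q_H + q_H²). Setting ∂π_H/∂q_H = 0: 192 - 6q_H - 2(q_A) = 0.
Apex's profit: π_A = (272 - 2Q)q_A - (3q_A + q_A²). Setting ∂π_A/∂q_A = 0: 269 - 6q_A - 2(q_H) = 0.
Best responses: q_H = (192 - 2q_A)/6, q_A = (269 - 2q_H)/6.
Solving the pair: q_H = 307/16, q_A = 615/16.
Total output Q = 307/16 + 615/16 = 461/8.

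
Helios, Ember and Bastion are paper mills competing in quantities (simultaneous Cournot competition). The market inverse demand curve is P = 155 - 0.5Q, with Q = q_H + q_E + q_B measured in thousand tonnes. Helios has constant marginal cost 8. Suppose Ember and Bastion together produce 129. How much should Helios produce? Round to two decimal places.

With rivals' combined output fixed at 129, Helios's profit is π_H = (155 - (1/2)·129 - (1/2)q_H)q_H - (8q_H) = (181/2 - (1/2)q_H)q_H - (8q_H).
∂π_H/∂q_H = 165/2 - q_H = 0, so q_H = 165/2.

82.50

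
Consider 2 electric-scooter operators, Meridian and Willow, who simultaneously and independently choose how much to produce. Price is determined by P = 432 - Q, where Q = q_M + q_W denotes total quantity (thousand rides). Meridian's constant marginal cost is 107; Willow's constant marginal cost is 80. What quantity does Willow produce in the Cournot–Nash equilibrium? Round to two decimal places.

Meridian's profit: π_M = (432 - Q)q_M - (107q_M). Setting ∂π_M/∂q_M = 0: 325 - 2q_M - (q_W) = 0.
Willow's profit: π_W = (432 - Q)q_W - (80q_W). Setting ∂π_W/∂q_W = 0: 352 - 2q_W - (q_M) = 0.
Best responses: q_M = (325 - q_W)/2, q_W = (352 - q_M)/2.
Solving the pair: q_M = 298/3, q_W = 379/3.

126.33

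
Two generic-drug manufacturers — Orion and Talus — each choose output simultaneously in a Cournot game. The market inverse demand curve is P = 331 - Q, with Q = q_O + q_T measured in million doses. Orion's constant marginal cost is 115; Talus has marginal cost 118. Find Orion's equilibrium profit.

5329

Orion's profit: π_O = (331 - Q)q_O - (115q_O). Setting ∂π_O/∂q_O = 0: 216 - 2q_O - (q_T) = 0.
Talus's first-order condition: 213 - 2q_T - (q_O) = 0.
So q_O = (216 - q_T)/2 and q_T = (213 - q_O)/2.
Solving the pair: q_O = 73, q_T = 70.
Price P = 331 - 143 = 188.
Orion's profit: (188 - 115)·73 = 5329.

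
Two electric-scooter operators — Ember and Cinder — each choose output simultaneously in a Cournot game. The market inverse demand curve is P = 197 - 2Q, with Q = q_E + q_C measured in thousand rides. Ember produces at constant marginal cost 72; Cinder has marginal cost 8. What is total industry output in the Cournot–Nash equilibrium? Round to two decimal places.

52.33

Ember's profit: π_E = (197 - 2Q)q_E - (72q_E). Setting ∂π_E/∂q_E = 0: 125 - 4q_E - 2(q_C) = 0.
Cinder's first-order condition: 189 - 4q_C - 2(q_E) = 0.
Best responses: q_E = (125 - 2q_C)/4, q_C = (189 - 2q_E)/4.
Substituting one into the other gives q_E = 61/6 and q_C = 253/6.
Total output Q = 61/6 + 253/6 = 157/3.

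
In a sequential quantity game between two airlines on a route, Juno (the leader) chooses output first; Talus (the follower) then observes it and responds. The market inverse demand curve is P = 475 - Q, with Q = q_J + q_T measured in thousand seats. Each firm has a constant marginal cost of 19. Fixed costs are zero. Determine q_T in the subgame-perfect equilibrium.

Solve by backward induction. Given q_J, the follower Talus maximises π_T = (475 - q_J - q_T)q_T - 19q_T.
∂π_T/∂q_T = 456 - q_J - 2q_T = 0 gives the reaction function q_T = (456 - q_J)/2.
Juno substitutes q_T(q_J) into its own profit: π_J = q_J(475 - q_J - (456 - q_J)/2) - 19q_J = (247 - (1/2)q_J)q_J - 19q_J.
Leader FOC: 228 - q_J = 0, so q_J = 228.
Then q_T = (456 - 228)/2 = 114.

114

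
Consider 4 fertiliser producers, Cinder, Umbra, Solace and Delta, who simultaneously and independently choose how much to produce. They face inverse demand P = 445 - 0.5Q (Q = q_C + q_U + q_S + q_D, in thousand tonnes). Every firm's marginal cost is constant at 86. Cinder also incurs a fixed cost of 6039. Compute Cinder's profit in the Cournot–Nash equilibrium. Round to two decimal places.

A representative firm's profit is π_i = q_i(445 - 0.5Q) - 86q_i.
First-order condition (treating rivals' output as given): 359 - q_i - (1/2)·Σ_{j≠i} q_j = 0.
By symmetry each firm produces the same amount; substituting Σ_{j≠i} q_j = 3q_i yields q_i = 359/(5/2) = 718/5.
Price P = 445 - (1/2)·574.4000 = 789/5.
Cinder's profit: (789/5 - 86)·(718/5) - 6039 = 4271.4800.

4271.48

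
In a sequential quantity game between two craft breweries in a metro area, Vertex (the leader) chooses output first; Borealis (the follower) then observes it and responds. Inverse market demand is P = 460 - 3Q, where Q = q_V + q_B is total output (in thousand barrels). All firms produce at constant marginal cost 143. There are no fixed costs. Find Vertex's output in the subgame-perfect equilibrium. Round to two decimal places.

Solve by backward induction. Given q_V, the follower Borealis maximises π_B = (460 - 3q_V - 3q_B)q_B - 143q_B.
Setting the follower's marginal profit to zero, 317 - 3q_V - 6q_B = 0, i.e. q_B = (317 - 3q_V)/6.
Vertex substitutes q_B(q_V) into its own profit: π_V = q_V(460 - 3q_V - (317 - 3q_V)/2) - 143q_V = (603/2 - (3/2)q_V)q_V - 143q_V.
The leader's first-order condition 317/2 - 3q_V = 0 yields q_V = 317/6.
Then q_B = (317 - 3·(317/6))/6 = 317/12.

52.83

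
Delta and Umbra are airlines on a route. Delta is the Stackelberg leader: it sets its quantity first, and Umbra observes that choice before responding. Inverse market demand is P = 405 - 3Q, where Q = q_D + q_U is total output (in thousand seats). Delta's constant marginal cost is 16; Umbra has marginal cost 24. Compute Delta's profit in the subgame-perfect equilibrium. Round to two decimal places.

The follower Umbra best-responds to any q_D: π_U = (405 - 3Q)q_U - 24q_U.
∂π_U/∂q_U = 381 - 3q_D - 6q_U = 0 gives the reaction function q_U = (381 - 3q_D)/6.
Delta substitutes q_U(q_D) into its own profit: π_D = q_D(405 - 3q_D - (381 - 3q_D)/2) - 16q_D = (429/2 - (3/2)q_D)q_D - 16q_D.
Leader FOC: 397/2 - 3q_D = 0, so q_D = 397/6.
Then q_U = (381 - 3·(397/6))/6 = 365/12.
Price P = 405 - 3·(1159/12) = 461/4.
Delta's profit: (461/4 - 16)·(397/6) = 6567.0417.

6567.04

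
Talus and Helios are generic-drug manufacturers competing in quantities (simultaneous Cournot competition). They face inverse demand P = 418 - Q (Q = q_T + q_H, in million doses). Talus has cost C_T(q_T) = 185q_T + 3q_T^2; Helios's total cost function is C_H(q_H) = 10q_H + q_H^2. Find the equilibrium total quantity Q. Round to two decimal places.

Talus's profit: π_T = (418 - Q)q_T - (185q_T + 3q_T²). Setting ∂π_T/∂q_T = 0: 233 - 8q_T - (q_H) = 0.
Helios's first-order condition: 408 - 4q_H - (q_T) = 0.
Rearranging gives the reaction functions q_T = (233 - q_H)/8 and q_H = (408 - q_T)/4.
Substituting one into the other gives q_T = 524/31 and q_H = 97.7742.
Total output Q = 524/31 + 97.7742 = 114.6774.

114.68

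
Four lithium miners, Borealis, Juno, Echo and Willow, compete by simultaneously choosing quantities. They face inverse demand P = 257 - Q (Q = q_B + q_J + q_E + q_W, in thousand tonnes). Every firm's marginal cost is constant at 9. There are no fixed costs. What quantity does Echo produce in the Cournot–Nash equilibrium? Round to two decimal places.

49.60

Each firm earns π_i = (257 - Q)q_i - 9q_i.
First-order condition (treating rivals' output as given): 248 - 2q_i - Σ_{j≠i} q_j = 0.
With identical firms every q_j equals q_i, so Σ_{j≠i} q_j = 3q_i and 248 = 5q_i, giving q_i = 248/5.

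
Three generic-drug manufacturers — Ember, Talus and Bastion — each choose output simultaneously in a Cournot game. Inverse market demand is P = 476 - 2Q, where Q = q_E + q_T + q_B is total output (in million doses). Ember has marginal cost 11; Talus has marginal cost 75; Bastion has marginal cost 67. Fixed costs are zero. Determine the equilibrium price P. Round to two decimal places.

157.25

Ember's profit: π_E = (476 - 2Q)q_E - (11q_E). Setting ∂π_E/∂q_E = 0: 465 - 4q_E - 2(q_T + q_B) = 0.
Talus's profit: π_T = (476 - 2Q)q_T - (75q_T). Setting ∂π_T/∂q_T = 0: 401 - 4q_T - 2(q_E + q_B) = 0.
Bastion's profit: π_B = (476 - 2Q)q_B - (67q_B). Setting ∂π_B/∂q_B = 0: 409 - 4q_B - 2(q_E + q_T) = 0.
Summing all 3 equations gives 1275 − 8Q = 0, hence Q = 1275/8.
Back-substituting: q_E = (465 − 1275/4)/2 = 585/8, q_T = (401 − 1275/4)/2 = 329/8, q_B = (409 − 1275/4)/2 = 361/8.
Total output Q = 1275/8, so price P = 476 - 2·(1275/8) = 629/4.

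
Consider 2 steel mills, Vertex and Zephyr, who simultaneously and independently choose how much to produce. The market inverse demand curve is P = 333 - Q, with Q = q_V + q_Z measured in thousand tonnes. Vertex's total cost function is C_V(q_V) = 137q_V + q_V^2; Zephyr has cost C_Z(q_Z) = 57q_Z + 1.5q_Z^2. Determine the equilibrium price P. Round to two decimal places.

Vertex's profit: π_V = (333 - Q)q_V - (137q_V + q_V²). Setting ∂π_V/∂q_V = 0: 196 - 4q_V - (q_Z) = 0.
Zephyr's first-order condition: 276 - 5q_Z - (q_V) = 0.
Best responses: q_V = (196 - q_Z)/4, q_Z = (276 - q_V)/5.
Solving the pair: q_V = 704/19, q_Z = 908/19.
Total output Q = 1612/19, so price P = 333 - 1612/19 = 248.1579.

248.16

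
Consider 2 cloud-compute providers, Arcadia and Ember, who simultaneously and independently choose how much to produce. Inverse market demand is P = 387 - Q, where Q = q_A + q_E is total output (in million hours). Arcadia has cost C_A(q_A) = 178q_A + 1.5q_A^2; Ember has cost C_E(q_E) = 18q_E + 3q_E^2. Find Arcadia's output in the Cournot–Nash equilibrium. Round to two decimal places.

33.41

Arcadia's profit: π_A = (387 - Q)q_A - (178q_A + (3/2)q_A²). Setting ∂π_A/∂q_A = 0: 209 - 5q_A - (q_E) = 0.
Ember's profit: π_E = (387 - Q)q_E - (18q_E + 3q_E²). Setting ∂π_E/∂q_E = 0: 369 - 8q_E - (q_A) = 0.
So q_A = (209 - q_E)/5 and q_E = (369 - q_A)/8.
Solving the pair: q_A = 1303/39, q_E = 1636/39.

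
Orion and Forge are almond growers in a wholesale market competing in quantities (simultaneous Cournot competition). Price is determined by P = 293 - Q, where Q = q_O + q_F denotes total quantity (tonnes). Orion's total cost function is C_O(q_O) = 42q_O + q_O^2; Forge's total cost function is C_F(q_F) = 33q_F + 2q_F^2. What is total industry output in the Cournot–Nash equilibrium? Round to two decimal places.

88.48

Orion's profit: π_O = (293 - Q)q_O - (42q_O + q_O²). Setting ∂π_O/∂q_O = 0: 251 - 4q_O - (q_F) = 0.
Forge's first-order condition: 260 - 6q_F - (q_O) = 0.
Rearranging gives the reaction functions q_O = (251 - q_F)/4 and q_F = (260 - q_O)/6.
Solving the pair: q_O = 1246/23, q_F = 789/23.
Total output Q = 1246/23 + 789/23 = 88.4783.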